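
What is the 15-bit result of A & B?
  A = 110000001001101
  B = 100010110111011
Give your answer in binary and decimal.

Apply & to each column (1 only where both bits are 1):
  110000001001101
& 100010110111011
-----------------
  100000000001001

Answer: 100000000001001 (16393)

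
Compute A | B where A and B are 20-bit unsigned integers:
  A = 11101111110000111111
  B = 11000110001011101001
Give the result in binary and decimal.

Apply | to each column (1 where either bit is 1):
  11101111110000111111
| 11000110001011101001
----------------------
  11101111111011111111

Answer: 11101111111011111111 (982783)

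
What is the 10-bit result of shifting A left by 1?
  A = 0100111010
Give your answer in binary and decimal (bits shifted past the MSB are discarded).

Shift left by 1: drop the top 1 bit(s), append 1 zero(s) on the right.
  0100111010  ->  discard [0], keep [100111010], append 0
= 1001110100

Answer: 1001110100 (628)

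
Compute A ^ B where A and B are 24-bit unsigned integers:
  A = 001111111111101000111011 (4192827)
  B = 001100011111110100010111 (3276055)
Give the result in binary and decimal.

Apply ^ to each column (1 where bits differ):
  001111111111101000111011
^ 001100011111110100010111
--------------------------
  000011100000011100101100

Answer: 000011100000011100101100 (919340)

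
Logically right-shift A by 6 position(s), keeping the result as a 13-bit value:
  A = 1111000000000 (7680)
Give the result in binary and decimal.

Logical shift right by 6: drop the bottom 6 bit(s), prepend 6 zero(s) on the left.
  1111000000000  ->  keep [1111000], discard [000000], prepend 000000
= 0000001111000

Answer: 0000001111000 (120)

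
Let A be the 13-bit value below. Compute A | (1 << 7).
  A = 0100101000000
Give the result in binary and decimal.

Mask = 1 << 7 = 0000010000000
Bit 7 of A is 0, so OR-ing with the mask flips it to 1.
  0100101000000
| 0000010000000
---------------
  0100111000000

Answer: 0100111000000 (2496)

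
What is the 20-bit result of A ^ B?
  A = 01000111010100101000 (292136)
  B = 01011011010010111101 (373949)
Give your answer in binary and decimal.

Apply ^ to each column (1 where bits differ):
  01000111010100101000
^ 01011011010010111101
----------------------
  00011100000110010101

Answer: 00011100000110010101 (115093)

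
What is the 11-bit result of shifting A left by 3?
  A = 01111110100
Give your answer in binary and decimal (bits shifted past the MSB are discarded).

Shift left by 3: drop the top 3 bit(s), append 3 zero(s) on the right.
  01111110100  ->  discard [011], keep [11110100], append 000
= 11110100000

Answer: 11110100000 (1952)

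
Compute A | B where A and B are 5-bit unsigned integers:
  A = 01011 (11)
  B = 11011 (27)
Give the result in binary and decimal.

Apply | to each column (1 where either bit is 1):
  01011
| 11011
-------
  11011

Answer: 11011 (27)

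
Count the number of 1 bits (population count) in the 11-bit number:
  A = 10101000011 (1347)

10101000011
1-bits at positions (from bit 0 = LSB): 0, 1, 6, 8, 10
Count = 5

Answer: 5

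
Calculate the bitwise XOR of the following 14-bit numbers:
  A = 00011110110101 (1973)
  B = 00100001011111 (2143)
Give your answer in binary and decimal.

Apply ^ to each column (1 where bits differ):
  00011110110101
^ 00100001011111
----------------
  00111111101010

Answer: 00111111101010 (4074)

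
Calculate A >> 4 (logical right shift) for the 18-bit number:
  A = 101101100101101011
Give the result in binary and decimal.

Logical shift right by 4: drop the bottom 4 bit(s), prepend 4 zero(s) on the left.
  101101100101101011  ->  keep [10110110010110], discard [1011], prepend 0000
= 000010110110010110

Answer: 000010110110010110 (11670)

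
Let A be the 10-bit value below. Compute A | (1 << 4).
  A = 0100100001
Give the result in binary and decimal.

Mask = 1 << 4 = 0000010000
Bit 4 of A is 0, so OR-ing with the mask flips it to 1.
  0100100001
| 0000010000
------------
  0100110001

Answer: 0100110001 (305)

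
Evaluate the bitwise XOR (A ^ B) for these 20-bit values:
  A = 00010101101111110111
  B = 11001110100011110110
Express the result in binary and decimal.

Apply ^ to each column (1 where bits differ):
  00010101101111110111
^ 11001110100011110110
----------------------
  11011011001100000001

Answer: 11011011001100000001 (897793)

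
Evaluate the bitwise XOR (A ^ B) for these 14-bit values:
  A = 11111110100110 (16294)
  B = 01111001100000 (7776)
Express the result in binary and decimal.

Apply ^ to each column (1 where bits differ):
  11111110100110
^ 01111001100000
----------------
  10000111000110

Answer: 10000111000110 (8646)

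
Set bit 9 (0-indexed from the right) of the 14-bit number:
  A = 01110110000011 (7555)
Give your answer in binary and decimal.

Mask = 1 << 9 = 00001000000000
Bit 9 of A is 0, so OR-ing with the mask flips it to 1.
  01110110000011
| 00001000000000
----------------
  01111110000011

Answer: 01111110000011 (8067)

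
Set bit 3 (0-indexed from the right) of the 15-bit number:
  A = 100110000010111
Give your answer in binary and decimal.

Mask = 1 << 3 = 000000000001000
Bit 3 of A is 0, so OR-ing with the mask flips it to 1.
  100110000010111
| 000000000001000
-----------------
  100110000011111

Answer: 100110000011111 (19487)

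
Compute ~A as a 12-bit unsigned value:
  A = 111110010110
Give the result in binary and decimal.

Flip each bit (0->1, 1->0):
  111110010110
  000001101001

Answer: 000001101001 (105)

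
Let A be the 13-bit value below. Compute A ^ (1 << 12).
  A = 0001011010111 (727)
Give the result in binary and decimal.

Mask = 1 << 12 = 1000000000000
Bit 12 of A is 0; XOR with the mask flips it to 1.
  0001011010111
^ 1000000000000
---------------
  1001011010111

Answer: 1001011010111 (4823)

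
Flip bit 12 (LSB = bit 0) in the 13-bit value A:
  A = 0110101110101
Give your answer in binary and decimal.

Mask = 1 << 12 = 1000000000000
Bit 12 of A is 0; XOR with the mask flips it to 1.
  0110101110101
^ 1000000000000
---------------
  1110101110101

Answer: 1110101110101 (7541)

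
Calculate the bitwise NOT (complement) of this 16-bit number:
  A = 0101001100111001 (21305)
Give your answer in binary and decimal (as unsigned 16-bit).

Flip each bit (0->1, 1->0):
  0101001100111001
  1010110011000110

Answer: 1010110011000110 (44230)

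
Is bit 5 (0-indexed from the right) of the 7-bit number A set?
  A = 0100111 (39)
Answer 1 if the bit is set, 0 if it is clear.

Bit 5 is the 6th from the right.
  0100111
   ^
That bit is 1.

Answer: 1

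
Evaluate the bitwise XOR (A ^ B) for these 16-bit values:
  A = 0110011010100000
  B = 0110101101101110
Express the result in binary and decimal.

Apply ^ to each column (1 where bits differ):
  0110011010100000
^ 0110101101101110
------------------
  0000110111001110

Answer: 0000110111001110 (3534)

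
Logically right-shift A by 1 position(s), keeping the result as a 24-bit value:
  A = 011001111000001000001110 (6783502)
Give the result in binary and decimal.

Logical shift right by 1: drop the bottom 1 bit(s), prepend 1 zero(s) on the left.
  011001111000001000001110  ->  keep [01100111100000100000111], discard [0], prepend 0
= 001100111100000100000111

Answer: 001100111100000100000111 (3391751)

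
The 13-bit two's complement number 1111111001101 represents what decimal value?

MSB is 1, so the value is negative. Find the magnitude:
1. Invert bits:  0000000110010
2. Add 1:        0000000110011  = 51
3. Apply sign:   -51

Answer: -51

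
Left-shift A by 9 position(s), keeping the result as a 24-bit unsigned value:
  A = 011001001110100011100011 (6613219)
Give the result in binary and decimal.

Shift left by 9: drop the top 9 bit(s), append 9 zero(s) on the right.
  011001001110100011100011  ->  discard [011001001], keep [110100011100011], append 000000000
= 110100011100011000000000

Answer: 110100011100011000000000 (13747712)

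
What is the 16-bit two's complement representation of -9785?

1. Binary of +9785:  0010011000111001
2. Invert bits:     1101100111000110
3. Add 1:           1101100111000111

Answer: 1101100111000111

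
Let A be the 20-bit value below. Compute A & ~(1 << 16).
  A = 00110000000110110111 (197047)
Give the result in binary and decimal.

Mask = ~(1 << 16) = 11101111111111111111
Bit 16 of A is 1, so AND-ing with the mask clears it to 0.
  00110000000110110111
& 11101111111111111111
----------------------
  00100000000110110111

Answer: 00100000000110110111 (131511)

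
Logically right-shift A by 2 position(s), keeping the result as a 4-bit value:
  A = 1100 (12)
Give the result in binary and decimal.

Logical shift right by 2: drop the bottom 2 bit(s), prepend 2 zero(s) on the left.
  1100  ->  keep [11], discard [00], prepend 00
= 0011

Answer: 0011 (3)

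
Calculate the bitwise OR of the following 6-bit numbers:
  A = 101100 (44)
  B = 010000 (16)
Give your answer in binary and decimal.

Apply | to each column (1 where either bit is 1):
  101100
| 010000
--------
  111100

Answer: 111100 (60)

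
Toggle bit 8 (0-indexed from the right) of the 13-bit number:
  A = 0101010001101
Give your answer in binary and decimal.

Mask = 1 << 8 = 0000100000000
Bit 8 of A is 0; XOR with the mask flips it to 1.
  0101010001101
^ 0000100000000
---------------
  0101110001101

Answer: 0101110001101 (2957)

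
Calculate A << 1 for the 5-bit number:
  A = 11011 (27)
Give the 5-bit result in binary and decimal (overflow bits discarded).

Shift left by 1: drop the top 1 bit(s), append 1 zero(s) on the right.
  11011  ->  discard [1], keep [1011], append 0
= 10110

Answer: 10110 (22)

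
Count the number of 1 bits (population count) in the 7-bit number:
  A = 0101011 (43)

0101011
1-bits at positions (from bit 0 = LSB): 0, 1, 3, 5
Count = 4

Answer: 4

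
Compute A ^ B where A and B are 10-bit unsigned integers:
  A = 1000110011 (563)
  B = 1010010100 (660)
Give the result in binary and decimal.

Apply ^ to each column (1 where bits differ):
  1000110011
^ 1010010100
------------
  0010100111

Answer: 0010100111 (167)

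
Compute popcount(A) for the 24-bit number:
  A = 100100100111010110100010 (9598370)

100100100111010110100010
1-bits at positions (from bit 0 = LSB): 1, 5, 7, 8, 10, 12, 13, 14, 17, 20, 23
Count = 11

Answer: 11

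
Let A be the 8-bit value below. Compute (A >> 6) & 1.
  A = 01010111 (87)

Bit 6 is the 7th from the right.
  01010111
   ^
That bit is 1.

Answer: 1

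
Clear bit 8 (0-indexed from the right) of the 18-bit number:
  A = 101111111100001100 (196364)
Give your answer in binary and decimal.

Mask = ~(1 << 8) = 111111111011111111
Bit 8 of A is 1, so AND-ing with the mask clears it to 0.
  101111111100001100
& 111111111011111111
--------------------
  101111111000001100

Answer: 101111111000001100 (196108)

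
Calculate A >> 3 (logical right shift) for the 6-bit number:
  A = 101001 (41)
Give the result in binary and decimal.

Logical shift right by 3: drop the bottom 3 bit(s), prepend 3 zero(s) on the left.
  101001  ->  keep [101], discard [001], prepend 000
= 000101

Answer: 000101 (5)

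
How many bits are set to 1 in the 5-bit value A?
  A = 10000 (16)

10000
1-bits at positions (from bit 0 = LSB): 4
Count = 1

Answer: 1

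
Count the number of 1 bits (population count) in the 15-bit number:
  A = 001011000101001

001011000101001
1-bits at positions (from bit 0 = LSB): 0, 3, 5, 9, 10, 12
Count = 6

Answer: 6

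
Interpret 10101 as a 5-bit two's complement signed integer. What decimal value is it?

MSB is 1, so the value is negative. Find the magnitude:
1. Invert bits:  01010
2. Add 1:        01011  = 11
3. Apply sign:   -11

Answer: -11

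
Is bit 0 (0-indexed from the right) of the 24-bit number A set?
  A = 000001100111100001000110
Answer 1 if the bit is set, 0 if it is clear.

Bit 0 is the 1st from the right.
  000001100111100001000110
                         ^
That bit is 0.

Answer: 0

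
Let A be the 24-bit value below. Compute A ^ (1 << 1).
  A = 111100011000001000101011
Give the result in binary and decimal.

Mask = 1 << 1 = 000000000000000000000010
Bit 1 of A is 1; XOR with the mask flips it to 0.
  111100011000001000101011
^ 000000000000000000000010
--------------------------
  111100011000001000101001

Answer: 111100011000001000101001 (15827497)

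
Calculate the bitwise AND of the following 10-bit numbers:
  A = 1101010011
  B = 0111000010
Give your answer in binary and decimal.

Apply & to each column (1 only where both bits are 1):
  1101010011
& 0111000010
------------
  0101000010

Answer: 0101000010 (322)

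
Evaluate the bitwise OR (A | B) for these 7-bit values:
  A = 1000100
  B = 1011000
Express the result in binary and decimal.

Apply | to each column (1 where either bit is 1):
  1000100
| 1011000
---------
  1011100

Answer: 1011100 (92)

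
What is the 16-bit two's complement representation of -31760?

1. Binary of +31760:  0111110000010000
2. Invert bits:     1000001111101111
3. Add 1:           1000001111110000

Answer: 1000001111110000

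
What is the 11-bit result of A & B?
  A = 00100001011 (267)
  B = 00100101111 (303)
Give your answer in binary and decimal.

Apply & to each column (1 only where both bits are 1):
  00100001011
& 00100101111
-------------
  00100001011

Answer: 00100001011 (267)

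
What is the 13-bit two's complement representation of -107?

1. Binary of +107:  0000001101011
2. Invert bits:     1111110010100
3. Add 1:           1111110010101

Answer: 1111110010101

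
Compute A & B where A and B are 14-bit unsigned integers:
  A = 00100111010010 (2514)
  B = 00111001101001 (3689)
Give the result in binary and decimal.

Apply & to each column (1 only where both bits are 1):
  00100111010010
& 00111001101001
----------------
  00100001000000

Answer: 00100001000000 (2112)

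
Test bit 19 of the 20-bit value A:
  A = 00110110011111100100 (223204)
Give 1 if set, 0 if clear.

Bit 19 is the 20th from the right.
  00110110011111100100
  ^
That bit is 0.

Answer: 0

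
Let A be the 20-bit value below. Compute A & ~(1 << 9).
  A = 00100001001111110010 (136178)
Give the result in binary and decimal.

Mask = ~(1 << 9) = 11111111110111111111
Bit 9 of A is 1, so AND-ing with the mask clears it to 0.
  00100001001111110010
& 11111111110111111111
----------------------
  00100001000111110010

Answer: 00100001000111110010 (135666)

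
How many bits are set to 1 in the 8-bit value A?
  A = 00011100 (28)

00011100
1-bits at positions (from bit 0 = LSB): 2, 3, 4
Count = 3

Answer: 3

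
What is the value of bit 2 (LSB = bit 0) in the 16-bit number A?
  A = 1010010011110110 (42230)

Bit 2 is the 3rd from the right.
  1010010011110110
               ^
That bit is 1.

Answer: 1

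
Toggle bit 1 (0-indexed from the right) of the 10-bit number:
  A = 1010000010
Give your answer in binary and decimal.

Mask = 1 << 1 = 0000000010
Bit 1 of A is 1; XOR with the mask flips it to 0.
  1010000010
^ 0000000010
------------
  1010000000

Answer: 1010000000 (640)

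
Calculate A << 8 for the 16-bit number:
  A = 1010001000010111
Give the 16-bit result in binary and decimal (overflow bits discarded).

Shift left by 8: drop the top 8 bit(s), append 8 zero(s) on the right.
  1010001000010111  ->  discard [10100010], keep [00010111], append 00000000
= 0001011100000000

Answer: 0001011100000000 (5888)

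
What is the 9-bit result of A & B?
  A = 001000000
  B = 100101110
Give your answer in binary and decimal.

Apply & to each column (1 only where both bits are 1):
  001000000
& 100101110
-----------
  000000000

Answer: 000000000 (0)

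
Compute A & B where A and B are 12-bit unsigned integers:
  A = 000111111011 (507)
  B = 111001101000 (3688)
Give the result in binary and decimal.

Apply & to each column (1 only where both bits are 1):
  000111111011
& 111001101000
--------------
  000001101000

Answer: 000001101000 (104)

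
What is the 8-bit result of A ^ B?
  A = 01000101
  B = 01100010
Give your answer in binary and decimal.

Apply ^ to each column (1 where bits differ):
  01000101
^ 01100010
----------
  00100111

Answer: 00100111 (39)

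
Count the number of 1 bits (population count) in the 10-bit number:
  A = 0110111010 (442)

0110111010
1-bits at positions (from bit 0 = LSB): 1, 3, 4, 5, 7, 8
Count = 6

Answer: 6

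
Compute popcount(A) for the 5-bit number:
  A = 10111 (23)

10111
1-bits at positions (from bit 0 = LSB): 0, 1, 2, 4
Count = 4

Answer: 4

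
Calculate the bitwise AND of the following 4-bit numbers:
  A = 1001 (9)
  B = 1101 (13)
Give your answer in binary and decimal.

Apply & to each column (1 only where both bits are 1):
  1001
& 1101
------
  1001

Answer: 1001 (9)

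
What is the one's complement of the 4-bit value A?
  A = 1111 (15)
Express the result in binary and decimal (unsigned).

Flip each bit (0->1, 1->0):
  1111
  0000

Answer: 0000 (0)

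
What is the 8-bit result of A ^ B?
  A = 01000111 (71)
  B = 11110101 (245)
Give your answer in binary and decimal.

Apply ^ to each column (1 where bits differ):
  01000111
^ 11110101
----------
  10110010

Answer: 10110010 (178)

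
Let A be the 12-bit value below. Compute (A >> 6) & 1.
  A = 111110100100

Bit 6 is the 7th from the right.
  111110100100
       ^
That bit is 0.

Answer: 0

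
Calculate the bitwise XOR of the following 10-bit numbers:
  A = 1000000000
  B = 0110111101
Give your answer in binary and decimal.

Apply ^ to each column (1 where bits differ):
  1000000000
^ 0110111101
------------
  1110111101

Answer: 1110111101 (957)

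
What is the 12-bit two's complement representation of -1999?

1. Binary of +1999:  011111001111
2. Invert bits:     100000110000
3. Add 1:           100000110001

Answer: 100000110001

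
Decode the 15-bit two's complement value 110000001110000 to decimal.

MSB is 1, so the value is negative. Find the magnitude:
1. Invert bits:  001111110001111
2. Add 1:        001111110010000  = 8080
3. Apply sign:   -8080

Answer: -8080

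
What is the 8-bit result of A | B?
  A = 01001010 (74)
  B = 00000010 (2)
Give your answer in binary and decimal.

Apply | to each column (1 where either bit is 1):
  01001010
| 00000010
----------
  01001010

Answer: 01001010 (74)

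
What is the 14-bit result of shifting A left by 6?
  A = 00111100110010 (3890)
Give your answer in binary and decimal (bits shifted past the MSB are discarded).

Shift left by 6: drop the top 6 bit(s), append 6 zero(s) on the right.
  00111100110010  ->  discard [001111], keep [00110010], append 000000
= 00110010000000

Answer: 00110010000000 (3200)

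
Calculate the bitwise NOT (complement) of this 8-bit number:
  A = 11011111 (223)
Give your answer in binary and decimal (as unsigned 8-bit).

Flip each bit (0->1, 1->0):
  11011111
  00100000

Answer: 00100000 (32)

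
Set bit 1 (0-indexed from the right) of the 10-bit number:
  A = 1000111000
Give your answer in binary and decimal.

Mask = 1 << 1 = 0000000010
Bit 1 of A is 0, so OR-ing with the mask flips it to 1.
  1000111000
| 0000000010
------------
  1000111010

Answer: 1000111010 (570)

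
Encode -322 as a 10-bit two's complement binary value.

1. Binary of +322:  0101000010
2. Invert bits:     1010111101
3. Add 1:           1010111110

Answer: 1010111110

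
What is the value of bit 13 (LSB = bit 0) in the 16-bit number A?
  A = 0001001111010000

Bit 13 is the 14th from the right.
  0001001111010000
    ^
That bit is 0.

Answer: 0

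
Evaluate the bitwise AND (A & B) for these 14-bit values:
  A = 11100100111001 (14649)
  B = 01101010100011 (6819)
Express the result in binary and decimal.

Apply & to each column (1 only where both bits are 1):
  11100100111001
& 01101010100011
----------------
  01100000100001

Answer: 01100000100001 (6177)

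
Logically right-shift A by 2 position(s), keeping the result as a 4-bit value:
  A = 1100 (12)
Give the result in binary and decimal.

Logical shift right by 2: drop the bottom 2 bit(s), prepend 2 zero(s) on the left.
  1100  ->  keep [11], discard [00], prepend 00
= 0011

Answer: 0011 (3)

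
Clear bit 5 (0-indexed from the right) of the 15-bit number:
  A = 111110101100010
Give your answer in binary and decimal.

Mask = ~(1 << 5) = 111111111011111
Bit 5 of A is 1, so AND-ing with the mask clears it to 0.
  111110101100010
& 111111111011111
-----------------
  111110101000010

Answer: 111110101000010 (32066)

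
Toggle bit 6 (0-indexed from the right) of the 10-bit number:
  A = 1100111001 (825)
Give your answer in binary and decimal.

Mask = 1 << 6 = 0001000000
Bit 6 of A is 0; XOR with the mask flips it to 1.
  1100111001
^ 0001000000
------------
  1101111001

Answer: 1101111001 (889)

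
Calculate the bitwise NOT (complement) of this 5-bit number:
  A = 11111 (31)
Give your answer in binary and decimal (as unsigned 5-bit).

Flip each bit (0->1, 1->0):
  11111
  00000

Answer: 00000 (0)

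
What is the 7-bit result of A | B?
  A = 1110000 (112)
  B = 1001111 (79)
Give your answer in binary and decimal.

Apply | to each column (1 where either bit is 1):
  1110000
| 1001111
---------
  1111111

Answer: 1111111 (127)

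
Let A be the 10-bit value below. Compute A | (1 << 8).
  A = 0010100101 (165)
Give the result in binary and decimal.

Mask = 1 << 8 = 0100000000
Bit 8 of A is 0, so OR-ing with the mask flips it to 1.
  0010100101
| 0100000000
------------
  0110100101

Answer: 0110100101 (421)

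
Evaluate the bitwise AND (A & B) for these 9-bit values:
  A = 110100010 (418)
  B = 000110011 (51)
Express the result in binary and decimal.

Apply & to each column (1 only where both bits are 1):
  110100010
& 000110011
-----------
  000100010

Answer: 000100010 (34)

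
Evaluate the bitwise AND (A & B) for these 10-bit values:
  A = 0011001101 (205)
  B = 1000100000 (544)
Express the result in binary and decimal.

Apply & to each column (1 only where both bits are 1):
  0011001101
& 1000100000
------------
  0000000000

Answer: 0000000000 (0)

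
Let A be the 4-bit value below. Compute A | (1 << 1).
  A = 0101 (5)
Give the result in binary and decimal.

Mask = 1 << 1 = 0010
Bit 1 of A is 0, so OR-ing with the mask flips it to 1.
  0101
| 0010
------
  0111

Answer: 0111 (7)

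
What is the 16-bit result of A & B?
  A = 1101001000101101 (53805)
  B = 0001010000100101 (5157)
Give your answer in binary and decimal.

Apply & to each column (1 only where both bits are 1):
  1101001000101101
& 0001010000100101
------------------
  0001000000100101

Answer: 0001000000100101 (4133)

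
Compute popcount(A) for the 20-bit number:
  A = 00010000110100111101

00010000110100111101
1-bits at positions (from bit 0 = LSB): 0, 2, 3, 4, 5, 8, 10, 11, 16
Count = 9

Answer: 9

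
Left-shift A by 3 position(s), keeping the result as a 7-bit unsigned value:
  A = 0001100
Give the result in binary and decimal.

Shift left by 3: drop the top 3 bit(s), append 3 zero(s) on the right.
  0001100  ->  discard [000], keep [1100], append 000
= 1100000

Answer: 1100000 (96)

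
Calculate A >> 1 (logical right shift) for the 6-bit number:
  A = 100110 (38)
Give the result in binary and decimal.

Logical shift right by 1: drop the bottom 1 bit(s), prepend 1 zero(s) on the left.
  100110  ->  keep [10011], discard [0], prepend 0
= 010011

Answer: 010011 (19)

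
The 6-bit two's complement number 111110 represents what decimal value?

MSB is 1, so the value is negative. Find the magnitude:
1. Invert bits:  000001
2. Add 1:        000010  = 2
3. Apply sign:   -2

Answer: -2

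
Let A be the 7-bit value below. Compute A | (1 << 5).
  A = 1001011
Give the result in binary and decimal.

Mask = 1 << 5 = 0100000
Bit 5 of A is 0, so OR-ing with the mask flips it to 1.
  1001011
| 0100000
---------
  1101011

Answer: 1101011 (107)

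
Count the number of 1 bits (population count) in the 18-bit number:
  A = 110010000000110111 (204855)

110010000000110111
1-bits at positions (from bit 0 = LSB): 0, 1, 2, 4, 5, 13, 16, 17
Count = 8

Answer: 8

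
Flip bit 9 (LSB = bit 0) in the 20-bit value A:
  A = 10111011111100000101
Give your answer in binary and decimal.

Mask = 1 << 9 = 00000000001000000000
Bit 9 of A is 1; XOR with the mask flips it to 0.
  10111011111100000101
^ 00000000001000000000
----------------------
  10111011110100000101

Answer: 10111011110100000101 (769285)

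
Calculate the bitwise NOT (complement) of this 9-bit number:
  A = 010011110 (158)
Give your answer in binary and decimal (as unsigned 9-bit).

Flip each bit (0->1, 1->0):
  010011110
  101100001

Answer: 101100001 (353)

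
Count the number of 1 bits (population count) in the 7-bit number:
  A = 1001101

1001101
1-bits at positions (from bit 0 = LSB): 0, 2, 3, 6
Count = 4

Answer: 4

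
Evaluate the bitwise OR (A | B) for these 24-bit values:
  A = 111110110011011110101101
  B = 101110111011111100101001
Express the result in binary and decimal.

Apply | to each column (1 where either bit is 1):
  111110110011011110101101
| 101110111011111100101001
--------------------------
  111110111011111110101101

Answer: 111110111011111110101101 (16498605)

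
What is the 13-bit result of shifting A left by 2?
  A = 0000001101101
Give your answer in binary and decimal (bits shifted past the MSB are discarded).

Shift left by 2: drop the top 2 bit(s), append 2 zero(s) on the right.
  0000001101101  ->  discard [00], keep [00001101101], append 00
= 0000110110100

Answer: 0000110110100 (436)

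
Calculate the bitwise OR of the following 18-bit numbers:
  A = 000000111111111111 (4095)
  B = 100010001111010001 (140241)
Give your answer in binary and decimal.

Apply | to each column (1 where either bit is 1):
  000000111111111111
| 100010001111010001
--------------------
  100010111111111111

Answer: 100010111111111111 (143359)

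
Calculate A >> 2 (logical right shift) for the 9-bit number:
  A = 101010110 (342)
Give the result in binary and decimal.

Logical shift right by 2: drop the bottom 2 bit(s), prepend 2 zero(s) on the left.
  101010110  ->  keep [1010101], discard [10], prepend 00
= 001010101

Answer: 001010101 (85)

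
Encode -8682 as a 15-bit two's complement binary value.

1. Binary of +8682:  010000111101010
2. Invert bits:     101111000010101
3. Add 1:           101111000010110

Answer: 101111000010110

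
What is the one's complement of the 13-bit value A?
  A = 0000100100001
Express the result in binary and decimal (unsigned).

Flip each bit (0->1, 1->0):
  0000100100001
  1111011011110

Answer: 1111011011110 (7902)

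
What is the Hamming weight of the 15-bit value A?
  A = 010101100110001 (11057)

010101100110001
1-bits at positions (from bit 0 = LSB): 0, 4, 5, 8, 9, 11, 13
Count = 7

Answer: 7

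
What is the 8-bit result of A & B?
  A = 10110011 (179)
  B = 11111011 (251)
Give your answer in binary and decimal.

Apply & to each column (1 only where both bits are 1):
  10110011
& 11111011
----------
  10110011

Answer: 10110011 (179)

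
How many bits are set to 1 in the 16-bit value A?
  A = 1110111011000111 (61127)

1110111011000111
1-bits at positions (from bit 0 = LSB): 0, 1, 2, 6, 7, 9, 10, 11, 13, 14, 15
Count = 11

Answer: 11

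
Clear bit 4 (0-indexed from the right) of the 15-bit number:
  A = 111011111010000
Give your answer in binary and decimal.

Mask = ~(1 << 4) = 111111111101111
Bit 4 of A is 1, so AND-ing with the mask clears it to 0.
  111011111010000
& 111111111101111
-----------------
  111011111000000

Answer: 111011111000000 (30656)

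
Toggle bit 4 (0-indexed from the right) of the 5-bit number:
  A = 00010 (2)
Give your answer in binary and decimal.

Mask = 1 << 4 = 10000
Bit 4 of A is 0; XOR with the mask flips it to 1.
  00010
^ 10000
-------
  10010

Answer: 10010 (18)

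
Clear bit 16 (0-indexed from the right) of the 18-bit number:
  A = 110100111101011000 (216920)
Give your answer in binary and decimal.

Mask = ~(1 << 16) = 101111111111111111
Bit 16 of A is 1, so AND-ing with the mask clears it to 0.
  110100111101011000
& 101111111111111111
--------------------
  100100111101011000

Answer: 100100111101011000 (151384)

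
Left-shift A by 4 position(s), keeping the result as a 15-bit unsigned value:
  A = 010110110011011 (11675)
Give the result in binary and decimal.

Shift left by 4: drop the top 4 bit(s), append 4 zero(s) on the right.
  010110110011011  ->  discard [0101], keep [10110011011], append 0000
= 101100110110000

Answer: 101100110110000 (22960)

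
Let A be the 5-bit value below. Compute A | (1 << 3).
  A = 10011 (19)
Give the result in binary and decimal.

Mask = 1 << 3 = 01000
Bit 3 of A is 0, so OR-ing with the mask flips it to 1.
  10011
| 01000
-------
  11011

Answer: 11011 (27)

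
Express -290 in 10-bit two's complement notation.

1. Binary of +290:  0100100010
2. Invert bits:     1011011101
3. Add 1:           1011011110

Answer: 1011011110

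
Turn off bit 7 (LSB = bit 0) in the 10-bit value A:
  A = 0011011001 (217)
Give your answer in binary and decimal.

Mask = ~(1 << 7) = 1101111111
Bit 7 of A is 1, so AND-ing with the mask clears it to 0.
  0011011001
& 1101111111
------------
  0001011001

Answer: 0001011001 (89)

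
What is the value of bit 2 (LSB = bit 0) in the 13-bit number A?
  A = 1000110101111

Bit 2 is the 3rd from the right.
  1000110101111
            ^
That bit is 1.

Answer: 1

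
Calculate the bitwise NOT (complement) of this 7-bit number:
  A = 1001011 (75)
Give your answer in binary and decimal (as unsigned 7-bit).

Flip each bit (0->1, 1->0):
  1001011
  0110100

Answer: 0110100 (52)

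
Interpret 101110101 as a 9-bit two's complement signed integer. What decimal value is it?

MSB is 1, so the value is negative. Find the magnitude:
1. Invert bits:  010001010
2. Add 1:        010001011  = 139
3. Apply sign:   -139

Answer: -139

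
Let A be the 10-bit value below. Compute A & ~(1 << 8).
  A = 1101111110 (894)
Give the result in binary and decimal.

Mask = ~(1 << 8) = 1011111111
Bit 8 of A is 1, so AND-ing with the mask clears it to 0.
  1101111110
& 1011111111
------------
  1001111110

Answer: 1001111110 (638)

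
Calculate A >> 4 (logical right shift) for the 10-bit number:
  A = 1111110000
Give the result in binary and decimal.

Logical shift right by 4: drop the bottom 4 bit(s), prepend 4 zero(s) on the left.
  1111110000  ->  keep [111111], discard [0000], prepend 0000
= 0000111111

Answer: 0000111111 (63)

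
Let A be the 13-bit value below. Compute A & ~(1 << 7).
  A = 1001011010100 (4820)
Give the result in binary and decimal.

Mask = ~(1 << 7) = 1111101111111
Bit 7 of A is 1, so AND-ing with the mask clears it to 0.
  1001011010100
& 1111101111111
---------------
  1001001010100

Answer: 1001001010100 (4692)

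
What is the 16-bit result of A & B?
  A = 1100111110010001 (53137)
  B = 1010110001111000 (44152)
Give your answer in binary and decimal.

Apply & to each column (1 only where both bits are 1):
  1100111110010001
& 1010110001111000
------------------
  1000110000010000

Answer: 1000110000010000 (35856)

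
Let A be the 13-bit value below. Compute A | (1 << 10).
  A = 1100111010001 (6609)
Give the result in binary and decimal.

Mask = 1 << 10 = 0010000000000
Bit 10 of A is 0, so OR-ing with the mask flips it to 1.
  1100111010001
| 0010000000000
---------------
  1110111010001

Answer: 1110111010001 (7633)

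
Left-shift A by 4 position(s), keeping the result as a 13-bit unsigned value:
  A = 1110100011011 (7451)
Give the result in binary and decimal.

Shift left by 4: drop the top 4 bit(s), append 4 zero(s) on the right.
  1110100011011  ->  discard [1110], keep [100011011], append 0000
= 1000110110000

Answer: 1000110110000 (4528)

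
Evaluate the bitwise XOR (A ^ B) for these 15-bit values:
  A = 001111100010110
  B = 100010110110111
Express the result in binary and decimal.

Apply ^ to each column (1 where bits differ):
  001111100010110
^ 100010110110111
-----------------
  101101010100001

Answer: 101101010100001 (23201)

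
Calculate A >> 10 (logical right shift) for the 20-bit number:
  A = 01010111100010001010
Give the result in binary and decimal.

Logical shift right by 10: drop the bottom 10 bit(s), prepend 10 zero(s) on the left.
  01010111100010001010  ->  keep [0101011110], discard [0010001010], prepend 0000000000
= 00000000000101011110

Answer: 00000000000101011110 (350)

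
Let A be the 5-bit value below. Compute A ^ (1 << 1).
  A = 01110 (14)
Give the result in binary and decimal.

Mask = 1 << 1 = 00010
Bit 1 of A is 1; XOR with the mask flips it to 0.
  01110
^ 00010
-------
  01100

Answer: 01100 (12)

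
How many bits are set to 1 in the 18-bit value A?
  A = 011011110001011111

011011110001011111
1-bits at positions (from bit 0 = LSB): 0, 1, 2, 3, 4, 6, 10, 11, 12, 13, 15, 16
Count = 12

Answer: 12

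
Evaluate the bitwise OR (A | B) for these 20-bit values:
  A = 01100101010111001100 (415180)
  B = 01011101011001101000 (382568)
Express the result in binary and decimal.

Apply | to each column (1 where either bit is 1):
  01100101010111001100
| 01011101011001101000
----------------------
  01111101011111101100

Answer: 01111101011111101100 (514028)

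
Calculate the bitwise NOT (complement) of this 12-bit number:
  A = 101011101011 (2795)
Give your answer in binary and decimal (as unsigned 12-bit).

Flip each bit (0->1, 1->0):
  101011101011
  010100010100

Answer: 010100010100 (1300)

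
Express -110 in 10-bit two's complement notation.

1. Binary of +110:  0001101110
2. Invert bits:     1110010001
3. Add 1:           1110010010

Answer: 1110010010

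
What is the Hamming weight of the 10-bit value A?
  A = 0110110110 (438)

0110110110
1-bits at positions (from bit 0 = LSB): 1, 2, 4, 5, 7, 8
Count = 6

Answer: 6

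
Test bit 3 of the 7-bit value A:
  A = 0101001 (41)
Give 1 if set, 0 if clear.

Bit 3 is the 4th from the right.
  0101001
     ^
That bit is 1.

Answer: 1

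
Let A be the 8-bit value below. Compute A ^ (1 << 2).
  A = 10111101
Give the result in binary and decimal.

Mask = 1 << 2 = 00000100
Bit 2 of A is 1; XOR with the mask flips it to 0.
  10111101
^ 00000100
----------
  10111001

Answer: 10111001 (185)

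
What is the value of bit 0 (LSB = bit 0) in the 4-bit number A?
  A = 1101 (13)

Bit 0 is the 1st from the right.
  1101
     ^
That bit is 1.

Answer: 1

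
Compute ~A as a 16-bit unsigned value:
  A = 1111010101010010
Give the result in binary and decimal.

Flip each bit (0->1, 1->0):
  1111010101010010
  0000101010101101

Answer: 0000101010101101 (2733)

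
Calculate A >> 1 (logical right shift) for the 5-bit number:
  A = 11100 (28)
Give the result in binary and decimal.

Logical shift right by 1: drop the bottom 1 bit(s), prepend 1 zero(s) on the left.
  11100  ->  keep [1110], discard [0], prepend 0
= 01110

Answer: 01110 (14)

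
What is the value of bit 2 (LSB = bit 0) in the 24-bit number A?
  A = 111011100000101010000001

Bit 2 is the 3rd from the right.
  111011100000101010000001
                       ^
That bit is 0.

Answer: 0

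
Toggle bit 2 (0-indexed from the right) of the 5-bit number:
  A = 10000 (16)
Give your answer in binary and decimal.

Mask = 1 << 2 = 00100
Bit 2 of A is 0; XOR with the mask flips it to 1.
  10000
^ 00100
-------
  10100

Answer: 10100 (20)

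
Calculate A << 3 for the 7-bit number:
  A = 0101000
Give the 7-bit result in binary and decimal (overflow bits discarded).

Shift left by 3: drop the top 3 bit(s), append 3 zero(s) on the right.
  0101000  ->  discard [010], keep [1000], append 000
= 1000000

Answer: 1000000 (64)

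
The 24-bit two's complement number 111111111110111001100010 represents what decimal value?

MSB is 1, so the value is negative. Find the magnitude:
1. Invert bits:  000000000001000110011101
2. Add 1:        000000000001000110011110  = 4510
3. Apply sign:   -4510

Answer: -4510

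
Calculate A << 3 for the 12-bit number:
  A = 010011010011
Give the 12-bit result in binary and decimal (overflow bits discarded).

Shift left by 3: drop the top 3 bit(s), append 3 zero(s) on the right.
  010011010011  ->  discard [010], keep [011010011], append 000
= 011010011000

Answer: 011010011000 (1688)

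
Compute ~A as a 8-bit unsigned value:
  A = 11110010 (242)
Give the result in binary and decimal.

Flip each bit (0->1, 1->0):
  11110010
  00001101

Answer: 00001101 (13)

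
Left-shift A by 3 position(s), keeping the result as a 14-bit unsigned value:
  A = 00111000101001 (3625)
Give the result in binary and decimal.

Shift left by 3: drop the top 3 bit(s), append 3 zero(s) on the right.
  00111000101001  ->  discard [001], keep [11000101001], append 000
= 11000101001000

Answer: 11000101001000 (12616)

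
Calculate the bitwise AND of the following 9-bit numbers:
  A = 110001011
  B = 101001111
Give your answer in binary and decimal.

Apply & to each column (1 only where both bits are 1):
  110001011
& 101001111
-----------
  100001011

Answer: 100001011 (267)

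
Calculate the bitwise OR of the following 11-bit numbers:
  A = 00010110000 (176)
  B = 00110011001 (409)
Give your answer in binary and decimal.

Apply | to each column (1 where either bit is 1):
  00010110000
| 00110011001
-------------
  00110111001

Answer: 00110111001 (441)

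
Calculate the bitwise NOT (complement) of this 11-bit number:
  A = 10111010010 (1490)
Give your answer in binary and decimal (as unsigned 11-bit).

Flip each bit (0->1, 1->0):
  10111010010
  01000101101

Answer: 01000101101 (557)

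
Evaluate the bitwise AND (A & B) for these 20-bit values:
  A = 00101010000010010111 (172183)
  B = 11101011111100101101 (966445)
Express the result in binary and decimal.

Apply & to each column (1 only where both bits are 1):
  00101010000010010111
& 11101011111100101101
----------------------
  00101010000000000101

Answer: 00101010000000000101 (172037)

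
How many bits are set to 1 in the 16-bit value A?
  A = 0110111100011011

0110111100011011
1-bits at positions (from bit 0 = LSB): 0, 1, 3, 4, 8, 9, 10, 11, 13, 14
Count = 10

Answer: 10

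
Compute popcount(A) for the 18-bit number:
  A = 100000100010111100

100000100010111100
1-bits at positions (from bit 0 = LSB): 2, 3, 4, 5, 7, 11, 17
Count = 7

Answer: 7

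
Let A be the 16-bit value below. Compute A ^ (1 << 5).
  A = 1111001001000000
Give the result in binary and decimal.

Mask = 1 << 5 = 0000000000100000
Bit 5 of A is 0; XOR with the mask flips it to 1.
  1111001001000000
^ 0000000000100000
------------------
  1111001001100000

Answer: 1111001001100000 (62048)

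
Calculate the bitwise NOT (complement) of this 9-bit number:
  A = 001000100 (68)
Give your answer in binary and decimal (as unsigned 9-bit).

Flip each bit (0->1, 1->0):
  001000100
  110111011

Answer: 110111011 (443)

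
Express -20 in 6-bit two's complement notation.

1. Binary of +20:  010100
2. Invert bits:     101011
3. Add 1:           101100

Answer: 101100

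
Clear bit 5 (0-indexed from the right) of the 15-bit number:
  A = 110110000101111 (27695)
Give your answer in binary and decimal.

Mask = ~(1 << 5) = 111111111011111
Bit 5 of A is 1, so AND-ing with the mask clears it to 0.
  110110000101111
& 111111111011111
-----------------
  110110000001111

Answer: 110110000001111 (27663)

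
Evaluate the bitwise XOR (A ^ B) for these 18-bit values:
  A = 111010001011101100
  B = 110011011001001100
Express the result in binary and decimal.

Apply ^ to each column (1 where bits differ):
  111010001011101100
^ 110011011001001100
--------------------
  001001010010100000

Answer: 001001010010100000 (38048)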